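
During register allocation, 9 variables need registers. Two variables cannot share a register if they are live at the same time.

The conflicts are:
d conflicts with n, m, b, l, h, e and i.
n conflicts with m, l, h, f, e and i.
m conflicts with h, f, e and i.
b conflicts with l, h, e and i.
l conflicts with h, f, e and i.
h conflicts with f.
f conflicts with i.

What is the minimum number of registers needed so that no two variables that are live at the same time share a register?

d, n, m, h are mutually in conflict, so at least 4 registers are needed.
4 registers suffice: register 1 → {d, f}; register 2 → {n, b}; register 3 → {m, l}; register 4 → {h, e, i}. Each listed conflict is separated.

4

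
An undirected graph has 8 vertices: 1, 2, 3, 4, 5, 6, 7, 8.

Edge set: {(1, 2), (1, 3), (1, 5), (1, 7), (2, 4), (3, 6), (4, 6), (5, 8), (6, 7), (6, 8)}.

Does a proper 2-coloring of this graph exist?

The cycle 4-2-1-3-6-4 has odd length 5, so it cannot be 2-colored; at least 3 colors are needed.
So 2 colors are not enough.

No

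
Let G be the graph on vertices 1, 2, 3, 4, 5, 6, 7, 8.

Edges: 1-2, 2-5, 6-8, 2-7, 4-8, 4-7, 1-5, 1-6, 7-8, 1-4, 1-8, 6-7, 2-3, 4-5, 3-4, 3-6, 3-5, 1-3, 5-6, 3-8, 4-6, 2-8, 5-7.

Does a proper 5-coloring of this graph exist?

The chromatic number is 5. 1, 3, 4, 6, 8 are mutually adjacent (a clique of size 5), so at least 5 colors are needed.
One proper 5-coloring: 1=red, 2=green, 3=purple, 4=green, 5=blue, 6=yellow, 7=red, 8=blue.
That is already a proper 5-coloring.

Yes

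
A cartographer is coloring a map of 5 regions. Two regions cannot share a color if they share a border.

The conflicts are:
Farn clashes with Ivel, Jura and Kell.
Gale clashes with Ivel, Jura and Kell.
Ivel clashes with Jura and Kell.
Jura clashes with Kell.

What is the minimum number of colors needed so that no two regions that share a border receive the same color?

Farn, Ivel, Jura, Kell are mutually in conflict, so at least 4 colors are needed.
One proper 4-coloring: Farn=4, Gale=4, Ivel=2, Jura=1, Kell=3. No two conflicting regions share a color.

4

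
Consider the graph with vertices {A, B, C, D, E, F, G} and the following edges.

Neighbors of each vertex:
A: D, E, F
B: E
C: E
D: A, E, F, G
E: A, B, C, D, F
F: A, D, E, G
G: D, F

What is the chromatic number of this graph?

4

A, D, E, F are pairwise adjacent (a clique of size 4), so at least 4 colors are needed.
A valid assignment using 4 colors: A=4, B=2, C=2, D=3, E=1, F=2, G=1. No two adjacent vertices share a color.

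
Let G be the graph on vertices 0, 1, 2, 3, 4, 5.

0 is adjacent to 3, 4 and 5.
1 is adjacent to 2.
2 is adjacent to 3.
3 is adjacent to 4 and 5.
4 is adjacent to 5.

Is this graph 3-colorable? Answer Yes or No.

0, 3, 4, 5 are pairwise adjacent (a clique of size 4), so at least 4 colors are needed.
So 3 colors are not enough.

No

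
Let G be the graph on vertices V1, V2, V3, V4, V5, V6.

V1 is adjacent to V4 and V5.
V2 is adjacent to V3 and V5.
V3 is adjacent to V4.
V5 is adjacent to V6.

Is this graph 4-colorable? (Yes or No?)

Yes

The chromatic number is 3. The cycle V1-V4-V3-V2-V5-V1 has odd length 5, so it cannot be 2-colored; at least 3 colors are needed.
3 colors suffice: color red → {V3, V5}; color blue → {V1, V2, V6}; color green → {V4}.
Since 4 ≥ 3, a proper 4-coloring certainly exists.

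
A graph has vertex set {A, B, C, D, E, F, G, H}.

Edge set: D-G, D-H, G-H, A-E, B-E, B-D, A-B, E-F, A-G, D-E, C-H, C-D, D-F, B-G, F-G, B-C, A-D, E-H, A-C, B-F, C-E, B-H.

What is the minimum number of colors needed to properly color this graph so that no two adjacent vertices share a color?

A, B, C, D, E are pairwise adjacent (a clique of size 5), so at least 5 colors are needed.
5 colors suffice: A=4, B=1, C=5, D=2, E=3, F=4, G=3, H=4. No two adjacent vertices share a color.

5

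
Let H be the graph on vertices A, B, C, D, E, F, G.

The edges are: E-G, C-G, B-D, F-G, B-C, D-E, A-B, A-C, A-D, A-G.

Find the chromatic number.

A, B, C are mutually adjacent, so at least 3 colors are needed.
3 colors suffice: color 1 → {A, E, F}; color 2 → {B, G}; color 3 → {C, D}. Each edge has distinct colors on its endpoints.

3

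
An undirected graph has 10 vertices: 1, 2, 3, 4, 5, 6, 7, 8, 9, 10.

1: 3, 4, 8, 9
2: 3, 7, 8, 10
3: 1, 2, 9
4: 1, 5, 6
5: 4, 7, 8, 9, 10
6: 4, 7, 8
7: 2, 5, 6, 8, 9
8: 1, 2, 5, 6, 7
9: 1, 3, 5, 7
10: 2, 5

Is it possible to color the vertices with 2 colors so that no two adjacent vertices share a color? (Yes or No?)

1, 3, 9 form a triangle, so at least 3 colors are needed.
So 2 colors are not enough.

No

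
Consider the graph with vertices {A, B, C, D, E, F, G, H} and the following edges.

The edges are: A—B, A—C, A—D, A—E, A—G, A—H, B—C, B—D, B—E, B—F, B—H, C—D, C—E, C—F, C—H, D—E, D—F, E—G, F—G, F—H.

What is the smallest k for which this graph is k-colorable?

5

A, B, C, D, E form a clique, so at least 5 colors are needed.
5 colors suffice: color red → {B, G}; color blue → {A, F}; color green → {C}; color yellow → {D, H}; color purple → {E}. Each edge has distinct colors on its endpoints.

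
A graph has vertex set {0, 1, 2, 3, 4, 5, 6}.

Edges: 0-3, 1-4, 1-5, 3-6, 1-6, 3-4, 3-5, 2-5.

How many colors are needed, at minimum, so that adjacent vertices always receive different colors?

0 and 3 are adjacent, so at least 2 colors are needed.
2 colors suffice: 0=b, 1=a, 2=a, 3=a, 4=b, 5=b, 6=b. Every edge joins two different colors.

2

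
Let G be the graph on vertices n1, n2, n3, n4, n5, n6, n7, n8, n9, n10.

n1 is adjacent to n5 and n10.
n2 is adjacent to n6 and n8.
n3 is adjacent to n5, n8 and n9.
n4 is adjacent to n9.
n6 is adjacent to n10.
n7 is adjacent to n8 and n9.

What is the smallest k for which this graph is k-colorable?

3

The cycle n10-n6-n2-n8-n3-n5-n1-n10 has odd length 7, so it cannot be 2-colored; at least 3 colors are needed.
3 colors suffice: color 1 → {n5, n8, n9, n10}; color 2 → {n1, n2, n3, n4, n7}; color 3 → {n6}. Every edge joins two different colors.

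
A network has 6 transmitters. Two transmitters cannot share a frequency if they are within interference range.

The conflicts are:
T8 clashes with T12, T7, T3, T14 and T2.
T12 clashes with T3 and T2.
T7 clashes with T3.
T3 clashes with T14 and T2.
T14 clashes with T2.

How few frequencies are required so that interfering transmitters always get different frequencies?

T8, T12, T3, T2 all conflict with each other, so at least 4 frequencies are needed.
4 frequencies suffice: T8=2, T12=4, T7=3, T3=1, T14=4, T2=3. No two conflicting transmitters share a frequency.

4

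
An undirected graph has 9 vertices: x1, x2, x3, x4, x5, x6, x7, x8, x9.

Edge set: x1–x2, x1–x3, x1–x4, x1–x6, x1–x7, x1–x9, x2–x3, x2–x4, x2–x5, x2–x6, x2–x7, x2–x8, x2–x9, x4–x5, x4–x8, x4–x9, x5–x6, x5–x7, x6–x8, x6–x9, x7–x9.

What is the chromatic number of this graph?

4

x1, x2, x7, x9 are pairwise adjacent (a clique of size 4), so at least 4 colors are needed.
4 colors suffice: x1=2, x2=1, x3=3, x4=4, x5=2, x6=4, x7=4, x8=2, x9=3. No two adjacent vertices share a color.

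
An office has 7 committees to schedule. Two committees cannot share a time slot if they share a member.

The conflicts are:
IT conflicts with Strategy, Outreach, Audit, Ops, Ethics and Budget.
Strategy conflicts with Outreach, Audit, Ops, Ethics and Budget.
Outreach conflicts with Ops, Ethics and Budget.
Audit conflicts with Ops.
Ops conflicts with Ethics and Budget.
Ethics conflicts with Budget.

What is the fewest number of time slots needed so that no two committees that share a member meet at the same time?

6

IT, Strategy, Outreach, Ops, Ethics, Budget all conflict with each other, so at least 6 time slots are needed.
6 time slots suffice: time slot 1 → {Strategy}; time slot 2 → {IT}; time slot 3 → {Ops}; time slot 4 → {Outreach, Audit}; time slot 5 → {Budget}; time slot 6 → {Ethics}. Every pair that conflicts lands in different time slots.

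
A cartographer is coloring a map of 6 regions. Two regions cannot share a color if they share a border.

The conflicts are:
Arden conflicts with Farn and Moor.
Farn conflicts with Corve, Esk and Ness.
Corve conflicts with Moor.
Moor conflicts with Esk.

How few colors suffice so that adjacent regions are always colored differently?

Corve and Moor conflict, so at least 2 colors are needed.
2 colors suffice: color 1 → {Farn, Moor}; color 2 → {Arden, Corve, Esk, Ness}. Each listed conflict is separated.

2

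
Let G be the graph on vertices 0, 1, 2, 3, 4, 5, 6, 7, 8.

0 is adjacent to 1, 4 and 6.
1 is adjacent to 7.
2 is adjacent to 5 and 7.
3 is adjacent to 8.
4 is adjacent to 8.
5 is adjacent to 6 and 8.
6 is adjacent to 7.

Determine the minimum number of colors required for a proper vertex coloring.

The cycle 8-5-6-0-4-8 has odd length 5, so it cannot be 2-colored; at least 3 colors are needed.
3 colors suffice: color red → {0, 7, 8}; color blue → {1, 2, 3, 4, 6}; color green → {5}. Each edge has distinct colors on its endpoints.

3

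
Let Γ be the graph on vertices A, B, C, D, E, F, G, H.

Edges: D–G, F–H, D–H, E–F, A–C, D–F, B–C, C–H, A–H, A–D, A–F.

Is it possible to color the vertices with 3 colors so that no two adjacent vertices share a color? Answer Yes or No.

No

A, D, F, H are pairwise adjacent (a clique of size 4), so at least 4 colors are needed.
So 3 colors are not enough.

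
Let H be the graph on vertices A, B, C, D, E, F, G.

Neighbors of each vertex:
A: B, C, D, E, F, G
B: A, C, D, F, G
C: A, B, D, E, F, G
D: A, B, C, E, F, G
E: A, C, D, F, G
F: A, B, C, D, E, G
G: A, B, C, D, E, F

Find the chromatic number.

6

A, C, D, E, F, G form a clique, so at least 6 colors are needed.
One proper 6-coloring: A=5, B=6, C=3, D=2, E=6, F=4, G=1. Every edge joins two different colors.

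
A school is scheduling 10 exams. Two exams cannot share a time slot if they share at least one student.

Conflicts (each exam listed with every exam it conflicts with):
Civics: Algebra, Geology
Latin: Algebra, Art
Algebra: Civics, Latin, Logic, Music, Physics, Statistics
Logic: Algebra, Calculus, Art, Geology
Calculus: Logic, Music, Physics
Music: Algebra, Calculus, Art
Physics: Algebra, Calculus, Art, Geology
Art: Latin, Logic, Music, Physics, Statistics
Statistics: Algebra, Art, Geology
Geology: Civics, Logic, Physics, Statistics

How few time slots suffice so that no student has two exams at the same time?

2

Civics and Geology conflict, so at least 2 time slots are needed.
2 time slots suffice: time slot 1 → {Algebra, Calculus, Art, Geology}; time slot 2 → {Civics, Latin, Logic, Music, Physics, Statistics}. No two conflicting exams share a time slot.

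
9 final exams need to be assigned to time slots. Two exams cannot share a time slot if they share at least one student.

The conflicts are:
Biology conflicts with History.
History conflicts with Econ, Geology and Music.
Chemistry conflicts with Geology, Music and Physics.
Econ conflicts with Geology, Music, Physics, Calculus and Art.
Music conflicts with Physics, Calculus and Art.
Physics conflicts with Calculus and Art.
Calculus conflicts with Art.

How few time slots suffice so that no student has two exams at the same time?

5

Econ, Music, Physics, Calculus, Art pairwise conflict, so at least 5 time slots are needed.
5 time slots suffice: time slot 1 → {Biology, Geology, Music}; time slot 2 → {Chemistry, Econ}; time slot 3 → {History, Physics}; time slot 4 → {Art}; time slot 5 → {Calculus}. Each listed conflict is separated.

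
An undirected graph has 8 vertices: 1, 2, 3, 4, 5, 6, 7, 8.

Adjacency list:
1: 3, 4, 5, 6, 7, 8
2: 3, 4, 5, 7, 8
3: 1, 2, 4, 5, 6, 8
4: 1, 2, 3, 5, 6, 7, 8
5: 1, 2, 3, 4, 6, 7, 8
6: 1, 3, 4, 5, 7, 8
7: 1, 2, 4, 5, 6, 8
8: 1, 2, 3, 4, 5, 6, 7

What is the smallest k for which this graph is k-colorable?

6

1, 4, 5, 6, 7, 8 are pairwise adjacent (a clique of size 6), so at least 6 colors are needed.
A valid assignment using 6 colors: 1=orange, 2=yellow, 3=purple, 4=green, 5=red, 6=yellow, 7=purple, 8=blue. No two adjacent vertices share a color.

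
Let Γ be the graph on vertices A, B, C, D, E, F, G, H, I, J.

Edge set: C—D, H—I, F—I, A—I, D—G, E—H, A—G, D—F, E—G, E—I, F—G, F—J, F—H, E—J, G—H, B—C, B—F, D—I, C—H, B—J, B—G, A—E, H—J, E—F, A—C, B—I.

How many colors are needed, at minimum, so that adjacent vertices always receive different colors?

4

E, F, G, H are mutually adjacent (a clique of size 4), so at least 4 colors are needed.
4 colors suffice: color red → {A, F}; color blue → {C, G, I, J}; color green → {B, D, H}; color yellow → {E}. Each edge has distinct colors on its endpoints.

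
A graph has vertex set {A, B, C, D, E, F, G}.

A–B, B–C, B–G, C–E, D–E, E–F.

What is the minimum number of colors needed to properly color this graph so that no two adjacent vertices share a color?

E and F are adjacent, so at least 2 colors are needed.
A valid assignment using 2 colors: A=2, B=1, C=2, D=2, E=1, F=2, G=2. Every edge joins two different colors.

2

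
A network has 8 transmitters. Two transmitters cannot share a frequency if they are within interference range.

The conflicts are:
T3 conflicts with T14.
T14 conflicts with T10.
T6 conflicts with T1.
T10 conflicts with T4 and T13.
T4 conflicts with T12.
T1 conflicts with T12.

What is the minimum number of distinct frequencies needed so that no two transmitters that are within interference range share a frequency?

T1 and T12 conflict, so at least 2 frequencies are needed.
2 frequencies suffice: frequency 1 → {T3, T6, T10, T12}; frequency 2 → {T14, T4, T1, T13}. Each listed conflict is separated.

2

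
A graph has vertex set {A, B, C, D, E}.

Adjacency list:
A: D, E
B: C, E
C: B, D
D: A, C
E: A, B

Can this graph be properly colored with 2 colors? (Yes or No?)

The cycle D-C-B-E-A-D has odd length 5, so it cannot be 2-colored; at least 3 colors are needed.
So 2 colors are not enough.

No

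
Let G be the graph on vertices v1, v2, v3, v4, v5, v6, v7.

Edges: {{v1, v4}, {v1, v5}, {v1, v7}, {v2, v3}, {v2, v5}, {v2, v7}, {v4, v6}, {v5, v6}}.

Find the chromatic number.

v1 and v7 are adjacent, so at least 2 colors are needed.
2 colors suffice: color 1 → {v1, v2, v6}; color 2 → {v3, v4, v5, v7}. Each edge has distinct colors on its endpoints.

2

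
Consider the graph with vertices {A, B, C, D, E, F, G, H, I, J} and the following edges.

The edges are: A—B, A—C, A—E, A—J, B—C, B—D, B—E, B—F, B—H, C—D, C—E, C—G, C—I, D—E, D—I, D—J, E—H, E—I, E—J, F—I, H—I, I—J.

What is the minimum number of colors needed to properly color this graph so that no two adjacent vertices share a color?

A, B, C, E are mutually adjacent (a clique of size 4), so at least 4 colors are needed.
4 colors suffice: color red → {E, F, G}; color blue → {B, I}; color green → {C, H, J}; color yellow → {A, D}. Every edge joins two different colors.

4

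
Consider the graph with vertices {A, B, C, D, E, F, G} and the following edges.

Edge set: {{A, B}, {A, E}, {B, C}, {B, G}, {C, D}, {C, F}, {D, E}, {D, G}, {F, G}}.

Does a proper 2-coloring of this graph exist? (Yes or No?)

No

The cycle D-E-A-B-C-D has odd length 5, so it cannot be 2-colored; at least 3 colors are needed.
So 2 colors are not enough.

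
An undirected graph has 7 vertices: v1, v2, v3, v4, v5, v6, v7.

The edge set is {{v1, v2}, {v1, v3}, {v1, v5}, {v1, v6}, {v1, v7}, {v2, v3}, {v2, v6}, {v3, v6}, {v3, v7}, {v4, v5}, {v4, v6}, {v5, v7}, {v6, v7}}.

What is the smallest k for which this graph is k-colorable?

v1, v2, v3, v6 are mutually adjacent (a clique of size 4), so at least 4 colors are needed.
4 colors suffice: color 1 → {v1, v4}; color 2 → {v5, v6}; color 3 → {v2, v7}; color 4 → {v3}. Every edge joins two different colors.

4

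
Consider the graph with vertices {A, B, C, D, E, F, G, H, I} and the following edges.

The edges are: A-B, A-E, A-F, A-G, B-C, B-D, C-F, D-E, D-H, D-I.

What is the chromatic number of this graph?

A and E are adjacent, so at least 2 colors are needed.
2 colors suffice: color 1 → {A, C, D}; color 2 → {B, E, F, G, H, I}. Every edge joins two different colors.

2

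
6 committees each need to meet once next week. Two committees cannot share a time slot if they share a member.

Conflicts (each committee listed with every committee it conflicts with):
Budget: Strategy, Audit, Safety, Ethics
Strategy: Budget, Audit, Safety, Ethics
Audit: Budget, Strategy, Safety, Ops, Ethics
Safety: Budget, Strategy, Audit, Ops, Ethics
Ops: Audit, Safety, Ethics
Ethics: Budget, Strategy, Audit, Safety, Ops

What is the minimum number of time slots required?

Budget, Strategy, Audit, Safety, Ethics pairwise conflict, so at least 5 time slots are needed.
5 time slots suffice: time slot 1 → {Ethics}; time slot 2 → {Safety}; time slot 3 → {Audit}; time slot 4 → {Budget, Ops}; time slot 5 → {Strategy}. No two conflicting committees share a time slot.

5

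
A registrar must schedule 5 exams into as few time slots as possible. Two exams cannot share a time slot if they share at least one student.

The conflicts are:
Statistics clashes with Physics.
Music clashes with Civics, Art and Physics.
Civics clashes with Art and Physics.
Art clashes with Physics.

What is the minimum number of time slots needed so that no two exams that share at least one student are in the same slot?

4

Music, Civics, Art, Physics all conflict with each other, so at least 4 time slots are needed.
Using 4 time slots: Statistics=2, Music=4, Civics=3, Art=2, Physics=1. No two conflicting exams share a time slot.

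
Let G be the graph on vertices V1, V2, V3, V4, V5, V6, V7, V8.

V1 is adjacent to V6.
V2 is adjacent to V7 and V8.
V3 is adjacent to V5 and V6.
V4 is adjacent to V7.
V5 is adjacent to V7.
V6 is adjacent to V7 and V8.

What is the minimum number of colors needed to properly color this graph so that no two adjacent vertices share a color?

V3 and V5 are adjacent, so at least 2 colors are needed.
2 colors suffice: color 1 → {V2, V4, V5, V6}; color 2 → {V1, V3, V7, V8}. Every edge joins two different colors.

2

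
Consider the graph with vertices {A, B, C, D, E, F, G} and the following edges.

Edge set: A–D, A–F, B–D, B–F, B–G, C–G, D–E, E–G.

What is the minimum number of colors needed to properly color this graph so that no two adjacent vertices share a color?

2

B and F are adjacent, so at least 2 colors are needed.
2 colors suffice: color red → {D, F, G}; color blue → {A, B, C, E}. No two adjacent vertices share a color.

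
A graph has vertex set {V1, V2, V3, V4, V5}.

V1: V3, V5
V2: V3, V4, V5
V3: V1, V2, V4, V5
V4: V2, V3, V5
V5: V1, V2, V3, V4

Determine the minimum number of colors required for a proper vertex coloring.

V2, V3, V4, V5 are pairwise adjacent (a clique of size 4), so at least 4 colors are needed.
One proper 4-coloring: V1=3, V2=4, V3=2, V4=3, V5=1. No two adjacent vertices share a color.

4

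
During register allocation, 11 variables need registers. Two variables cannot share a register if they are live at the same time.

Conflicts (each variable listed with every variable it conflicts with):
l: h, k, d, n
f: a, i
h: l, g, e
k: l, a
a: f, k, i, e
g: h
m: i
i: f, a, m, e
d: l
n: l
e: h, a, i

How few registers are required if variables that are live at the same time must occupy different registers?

f, a, i are mutually in conflict, so at least 3 registers are needed.
3 registers suffice: register 1 → {l, g, i}; register 2 → {h, a, m, d, n}; register 3 → {f, k, e}. Every pair that conflicts lands in different registers.

3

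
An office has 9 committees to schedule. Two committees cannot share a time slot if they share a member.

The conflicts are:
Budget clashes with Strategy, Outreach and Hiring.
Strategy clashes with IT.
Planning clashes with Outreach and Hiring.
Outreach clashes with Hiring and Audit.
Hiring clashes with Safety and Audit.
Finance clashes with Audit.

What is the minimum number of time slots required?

Budget, Outreach, Hiring pairwise conflict, so at least 3 time slots are needed.
3 time slots suffice: time slot 1 → {Strategy, Hiring, Finance}; time slot 2 → {Outreach, IT, Safety}; time slot 3 → {Budget, Planning, Audit}. No two conflicting committees share a time slot.

3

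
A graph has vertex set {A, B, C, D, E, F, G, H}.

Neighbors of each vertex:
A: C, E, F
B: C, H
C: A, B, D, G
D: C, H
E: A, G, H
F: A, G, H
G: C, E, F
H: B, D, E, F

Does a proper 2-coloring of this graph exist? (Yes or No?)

The cycle C-G-E-H-D-C has odd length 5, so it cannot be 2-colored; at least 3 colors are needed.
So 2 colors are not enough.

No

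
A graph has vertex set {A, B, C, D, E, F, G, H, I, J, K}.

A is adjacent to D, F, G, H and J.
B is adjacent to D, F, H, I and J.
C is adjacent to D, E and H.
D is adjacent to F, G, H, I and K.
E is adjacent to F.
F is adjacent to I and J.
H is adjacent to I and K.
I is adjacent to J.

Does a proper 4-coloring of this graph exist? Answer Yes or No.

Yes

The chromatic number is 4. B, F, I, J are mutually adjacent (a clique of size 4), so at least 4 colors are needed.
A valid assignment using 4 colors: A=3, B=3, C=3, D=1, E=1, F=2, G=2, H=2, I=4, J=1, K=3.
That is already a proper 4-coloring.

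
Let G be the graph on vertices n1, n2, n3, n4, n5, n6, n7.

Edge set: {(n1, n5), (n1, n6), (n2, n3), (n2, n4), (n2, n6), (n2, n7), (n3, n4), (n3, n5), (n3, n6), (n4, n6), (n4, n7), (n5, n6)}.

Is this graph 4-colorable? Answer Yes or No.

The chromatic number is 4. n2, n3, n4, n6 form a clique, so at least 4 colors are needed.
4 colors suffice: color 1 → {n6, n7}; color 2 → {n4, n5}; color 3 → {n1, n3}; color 4 → {n2}.
That is already a proper 4-coloring.

Yes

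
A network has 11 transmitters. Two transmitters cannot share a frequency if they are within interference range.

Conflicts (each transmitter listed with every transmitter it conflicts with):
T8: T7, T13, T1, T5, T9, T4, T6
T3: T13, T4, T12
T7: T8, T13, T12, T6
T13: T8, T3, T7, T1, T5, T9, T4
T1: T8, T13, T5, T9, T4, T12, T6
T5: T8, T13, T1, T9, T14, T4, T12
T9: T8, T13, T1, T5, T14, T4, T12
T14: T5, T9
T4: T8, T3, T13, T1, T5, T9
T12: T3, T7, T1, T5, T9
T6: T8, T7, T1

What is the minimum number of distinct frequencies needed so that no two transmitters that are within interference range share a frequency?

T8, T13, T1, T5, T9, T4 pairwise conflict, so at least 6 frequencies are needed.
6 frequencies suffice: frequency 1 → {T3, T7, T1, T14}; frequency 2 → {T5, T6}; frequency 3 → {T9}; frequency 4 → {T13, T12}; frequency 5 → {T8}; frequency 6 → {T4}. Every pair that conflicts lands in different frequencies.

6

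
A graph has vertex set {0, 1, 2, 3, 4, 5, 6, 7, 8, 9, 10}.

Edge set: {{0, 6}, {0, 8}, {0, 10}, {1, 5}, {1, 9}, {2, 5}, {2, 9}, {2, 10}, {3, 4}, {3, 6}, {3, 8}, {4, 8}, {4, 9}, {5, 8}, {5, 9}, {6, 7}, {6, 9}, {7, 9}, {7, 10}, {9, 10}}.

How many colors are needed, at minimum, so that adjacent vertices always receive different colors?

3

2, 5, 9 are mutually adjacent, so at least 3 colors are needed.
3 colors suffice: color a → {8, 9}; color b → {4, 5, 6, 10}; color c → {0, 1, 2, 3, 7}. No two adjacent vertices share a color.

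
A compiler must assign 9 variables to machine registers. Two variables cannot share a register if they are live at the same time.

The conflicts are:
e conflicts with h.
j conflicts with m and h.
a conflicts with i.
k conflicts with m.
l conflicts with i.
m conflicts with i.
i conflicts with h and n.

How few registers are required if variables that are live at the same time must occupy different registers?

2

i and h conflict, so at least 2 registers are needed.
2 registers suffice: register 1 → {e, j, k, i}; register 2 → {a, l, m, h, n}. Each listed conflict is separated.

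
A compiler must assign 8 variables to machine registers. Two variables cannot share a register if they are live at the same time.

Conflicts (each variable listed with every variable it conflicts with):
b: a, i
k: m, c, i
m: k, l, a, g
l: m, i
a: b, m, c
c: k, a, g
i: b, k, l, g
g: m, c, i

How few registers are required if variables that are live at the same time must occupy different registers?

The cycle b-i-l-m-a-b has odd length 5, so it cannot be 2-colored; at least 3 registers are needed.
3 registers suffice: b=3, k=2, m=1, l=2, a=2, c=1, i=1, g=2. No two conflicting variables share a register.

3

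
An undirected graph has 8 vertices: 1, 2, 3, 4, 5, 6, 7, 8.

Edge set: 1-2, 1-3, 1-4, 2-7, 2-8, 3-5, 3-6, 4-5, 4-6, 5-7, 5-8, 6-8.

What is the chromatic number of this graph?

The cycle 5-7-2-1-3-5 has odd length 5, so it cannot be 2-colored; at least 3 colors are needed.
3 colors suffice: color red → {2, 5, 6}; color blue → {3, 4, 7, 8}; color green → {1}. Every edge joins two different colors.

3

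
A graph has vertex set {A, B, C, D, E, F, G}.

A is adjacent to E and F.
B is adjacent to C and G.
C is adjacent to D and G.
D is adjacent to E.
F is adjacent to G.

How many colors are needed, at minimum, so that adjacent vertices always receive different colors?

B, C, G are pairwise adjacent, so at least 3 colors are needed.
3 colors suffice: color 1 → {A, C}; color 2 → {D, G}; color 3 → {B, E, F}. Each edge has distinct colors on its endpoints.

3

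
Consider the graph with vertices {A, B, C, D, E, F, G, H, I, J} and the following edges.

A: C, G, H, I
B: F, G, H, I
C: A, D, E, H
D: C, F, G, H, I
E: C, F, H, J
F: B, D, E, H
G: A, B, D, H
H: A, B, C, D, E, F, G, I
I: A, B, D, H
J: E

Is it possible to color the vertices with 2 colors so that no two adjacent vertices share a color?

B, G, H are mutually adjacent, so at least 3 colors are needed.
So 2 colors are not enough.

No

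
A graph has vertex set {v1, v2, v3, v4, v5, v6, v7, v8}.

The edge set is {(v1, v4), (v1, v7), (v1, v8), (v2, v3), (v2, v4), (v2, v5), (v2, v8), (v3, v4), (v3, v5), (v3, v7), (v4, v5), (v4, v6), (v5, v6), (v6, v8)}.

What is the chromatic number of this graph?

4

v2, v3, v4, v5 are pairwise adjacent (a clique of size 4), so at least 4 colors are needed.
One proper 4-coloring: v1=2, v2=4, v3=3, v4=1, v5=2, v6=3, v7=1, v8=1. Each edge has distinct colors on its endpoints.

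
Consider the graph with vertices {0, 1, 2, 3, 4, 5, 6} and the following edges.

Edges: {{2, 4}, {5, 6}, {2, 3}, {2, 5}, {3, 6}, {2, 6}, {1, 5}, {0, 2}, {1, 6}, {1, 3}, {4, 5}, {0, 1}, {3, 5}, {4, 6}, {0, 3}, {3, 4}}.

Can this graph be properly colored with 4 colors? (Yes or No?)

2, 3, 4, 5, 6 form a clique, so at least 5 colors are needed.
So 4 colors are not enough.

No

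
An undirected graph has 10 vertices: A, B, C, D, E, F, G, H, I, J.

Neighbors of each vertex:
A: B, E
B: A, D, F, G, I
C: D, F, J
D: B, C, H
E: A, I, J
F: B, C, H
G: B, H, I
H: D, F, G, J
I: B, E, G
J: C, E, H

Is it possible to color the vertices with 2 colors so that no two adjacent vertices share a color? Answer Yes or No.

B, G, I are pairwise adjacent, so at least 3 colors are needed.
So 2 colors are not enough.

No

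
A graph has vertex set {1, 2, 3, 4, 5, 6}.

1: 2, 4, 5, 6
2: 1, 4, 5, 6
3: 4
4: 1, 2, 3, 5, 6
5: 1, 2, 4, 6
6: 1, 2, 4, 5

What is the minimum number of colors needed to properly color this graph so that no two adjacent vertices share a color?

5

1, 2, 4, 5, 6 form a clique, so at least 5 colors are needed.
A valid assignment using 5 colors: 1=c, 2=e, 3=b, 4=a, 5=b, 6=d. No two adjacent vertices share a color.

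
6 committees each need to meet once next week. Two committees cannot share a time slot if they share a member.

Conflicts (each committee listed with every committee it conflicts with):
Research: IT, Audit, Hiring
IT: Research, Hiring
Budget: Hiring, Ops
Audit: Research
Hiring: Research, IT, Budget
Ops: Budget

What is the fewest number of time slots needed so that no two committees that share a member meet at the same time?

Research, IT, Hiring all conflict with each other, so at least 3 time slots are needed.
3 time slots suffice: Research=2, IT=3, Budget=2, Audit=1, Hiring=1, Ops=1. Each listed conflict is separated.

3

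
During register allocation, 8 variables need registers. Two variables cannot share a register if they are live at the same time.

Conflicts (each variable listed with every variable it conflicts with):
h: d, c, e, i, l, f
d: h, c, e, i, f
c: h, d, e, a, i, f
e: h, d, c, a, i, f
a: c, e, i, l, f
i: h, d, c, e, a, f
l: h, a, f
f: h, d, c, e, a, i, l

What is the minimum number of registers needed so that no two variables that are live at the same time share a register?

6

h, d, c, e, i, f pairwise conflict, so at least 6 registers are needed.
6 registers suffice: h=4, d=6, c=5, e=2, a=4, i=3, l=2, f=1. No two conflicting variables share a register.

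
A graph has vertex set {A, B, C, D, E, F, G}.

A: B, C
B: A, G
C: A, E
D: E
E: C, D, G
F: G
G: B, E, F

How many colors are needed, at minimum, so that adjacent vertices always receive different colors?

The cycle A-B-G-E-C-A has odd length 5, so it cannot be 2-colored; at least 3 colors are needed.
3 colors suffice: color 1 → {B, E, F}; color 2 → {A, D, G}; color 3 → {C}. Every edge joins two different colors.

3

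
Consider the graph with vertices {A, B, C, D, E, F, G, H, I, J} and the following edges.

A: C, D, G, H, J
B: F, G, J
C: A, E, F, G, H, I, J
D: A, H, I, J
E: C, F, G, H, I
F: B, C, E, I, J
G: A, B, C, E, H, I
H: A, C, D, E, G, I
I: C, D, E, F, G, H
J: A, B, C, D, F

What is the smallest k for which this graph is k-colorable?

5

C, E, G, H, I are pairwise adjacent (a clique of size 5), so at least 5 colors are needed.
5 colors suffice: color red → {B, C, D}; color blue → {F, G}; color green → {H, J}; color yellow → {A, I}; color purple → {E}. No two adjacent vertices share a color.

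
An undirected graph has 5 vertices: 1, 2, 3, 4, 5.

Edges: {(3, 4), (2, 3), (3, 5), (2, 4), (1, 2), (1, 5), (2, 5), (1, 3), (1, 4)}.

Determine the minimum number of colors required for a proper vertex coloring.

1, 2, 3, 5 form a clique, so at least 4 colors are needed.
A valid assignment using 4 colors: 1=green, 2=blue, 3=red, 4=yellow, 5=yellow. Each edge has distinct colors on its endpoints.

4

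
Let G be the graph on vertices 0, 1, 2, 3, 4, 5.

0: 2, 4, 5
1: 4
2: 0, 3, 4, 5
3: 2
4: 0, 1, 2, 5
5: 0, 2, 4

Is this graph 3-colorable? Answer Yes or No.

0, 2, 4, 5 form a clique, so at least 4 colors are needed.
So 3 colors are not enough.

No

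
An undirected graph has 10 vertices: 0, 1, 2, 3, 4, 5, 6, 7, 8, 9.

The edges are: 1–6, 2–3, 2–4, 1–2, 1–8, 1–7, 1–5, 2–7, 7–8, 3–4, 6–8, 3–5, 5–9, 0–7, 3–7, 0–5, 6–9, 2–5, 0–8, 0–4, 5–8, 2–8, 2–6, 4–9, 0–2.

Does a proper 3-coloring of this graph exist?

1, 2, 6, 8 form a clique, so at least 4 colors are needed.
So 3 colors are not enough.

No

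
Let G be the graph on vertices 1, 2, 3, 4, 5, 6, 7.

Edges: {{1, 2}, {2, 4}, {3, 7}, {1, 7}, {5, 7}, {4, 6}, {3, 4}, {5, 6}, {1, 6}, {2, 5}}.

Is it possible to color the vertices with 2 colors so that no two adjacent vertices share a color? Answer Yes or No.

The cycle 4-2-5-7-3-4 has odd length 5, so it cannot be 2-colored; at least 3 colors are needed.
So 2 colors are not enough.

No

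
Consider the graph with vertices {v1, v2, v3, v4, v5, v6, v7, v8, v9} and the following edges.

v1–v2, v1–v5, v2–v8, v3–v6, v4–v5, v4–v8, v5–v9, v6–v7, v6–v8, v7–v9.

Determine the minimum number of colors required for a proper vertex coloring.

3

The cycle v5-v4-v8-v2-v1-v5 has odd length 5, so it cannot be 2-colored; at least 3 colors are needed.
A valid assignment using 3 colors: v1=3, v2=2, v3=1, v4=2, v5=1, v6=2, v7=1, v8=1, v9=2. Each edge has distinct colors on its endpoints.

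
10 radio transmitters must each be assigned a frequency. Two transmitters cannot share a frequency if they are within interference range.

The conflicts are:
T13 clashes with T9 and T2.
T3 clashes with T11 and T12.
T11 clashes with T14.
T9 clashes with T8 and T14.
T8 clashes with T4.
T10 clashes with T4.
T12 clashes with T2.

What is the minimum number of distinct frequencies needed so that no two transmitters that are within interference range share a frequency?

The cycle T14-T9-T13-T2-T12-T3-T11-T14 has odd length 7, so it cannot be 2-colored; at least 3 frequencies are needed.
3 frequencies suffice: frequency 1 → {T3, T9, T4, T2}; frequency 2 → {T13, T8, T10, T14, T12}; frequency 3 → {T11}. Each listed conflict is separated.

3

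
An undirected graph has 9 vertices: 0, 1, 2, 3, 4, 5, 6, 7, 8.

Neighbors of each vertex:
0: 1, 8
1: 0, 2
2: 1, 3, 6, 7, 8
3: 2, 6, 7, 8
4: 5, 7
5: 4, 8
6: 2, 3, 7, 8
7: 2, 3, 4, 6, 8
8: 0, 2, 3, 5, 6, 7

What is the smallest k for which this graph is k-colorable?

2, 3, 6, 7, 8 are mutually adjacent (a clique of size 5), so at least 5 colors are needed.
5 colors suffice: color a → {1, 4, 8}; color b → {0, 2, 5}; color c → {7}; color d → {6}; color e → {3}. No two adjacent vertices share a color.

5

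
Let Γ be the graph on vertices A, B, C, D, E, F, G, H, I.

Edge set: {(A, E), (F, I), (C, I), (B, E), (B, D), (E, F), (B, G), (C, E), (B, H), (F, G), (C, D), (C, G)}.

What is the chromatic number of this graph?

F and G are adjacent, so at least 2 colors are needed.
2 colors suffice: color 1 → {A, B, C, F}; color 2 → {D, E, G, H, I}. No two adjacent vertices share a color.

2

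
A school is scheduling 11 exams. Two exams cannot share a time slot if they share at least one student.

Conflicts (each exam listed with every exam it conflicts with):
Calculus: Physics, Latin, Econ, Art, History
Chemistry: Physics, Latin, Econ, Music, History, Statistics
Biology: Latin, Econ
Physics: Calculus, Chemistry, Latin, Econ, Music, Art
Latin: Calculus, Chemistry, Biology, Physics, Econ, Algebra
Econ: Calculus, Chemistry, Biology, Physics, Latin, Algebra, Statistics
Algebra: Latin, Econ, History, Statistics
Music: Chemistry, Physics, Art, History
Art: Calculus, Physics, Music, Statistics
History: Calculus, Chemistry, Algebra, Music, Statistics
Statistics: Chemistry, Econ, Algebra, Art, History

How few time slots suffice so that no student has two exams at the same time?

Calculus, Physics, Latin, Econ are mutually in conflict, so at least 4 time slots are needed.
Using 4 time slots: Calculus=3, Chemistry=3, Biology=2, Physics=2, Latin=4, Econ=1, Algebra=3, Music=4, Art=1, History=1, Statistics=2. Every pair that conflicts lands in different time slots.

4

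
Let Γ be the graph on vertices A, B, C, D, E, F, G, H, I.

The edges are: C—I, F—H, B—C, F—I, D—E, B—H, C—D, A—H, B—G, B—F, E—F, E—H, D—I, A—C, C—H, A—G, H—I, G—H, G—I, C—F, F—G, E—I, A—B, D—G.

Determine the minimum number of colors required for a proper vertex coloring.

B, C, F, H are mutually adjacent (a clique of size 4), so at least 4 colors are needed.
4 colors suffice: color 1 → {D, H}; color 2 → {C, E, G}; color 3 → {A, F}; color 4 → {B, I}. No two adjacent vertices share a color.

4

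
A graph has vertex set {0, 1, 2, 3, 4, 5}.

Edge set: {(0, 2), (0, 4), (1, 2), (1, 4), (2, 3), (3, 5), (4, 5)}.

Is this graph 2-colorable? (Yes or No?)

The cycle 2-0-4-5-3-2 has odd length 5, so it cannot be 2-colored; at least 3 colors are needed.
So 2 colors are not enough.

No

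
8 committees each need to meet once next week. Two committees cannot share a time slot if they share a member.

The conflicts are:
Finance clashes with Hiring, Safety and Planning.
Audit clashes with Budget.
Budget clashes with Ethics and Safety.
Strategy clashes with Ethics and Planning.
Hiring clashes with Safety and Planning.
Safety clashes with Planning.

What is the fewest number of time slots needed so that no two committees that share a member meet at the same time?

Finance, Hiring, Safety, Planning all conflict with each other, so at least 4 time slots are needed.
4 time slots suffice: Finance=4, Audit=1, Budget=2, Strategy=1, Hiring=3, Ethics=3, Safety=1, Planning=2. Each listed conflict is separated.

4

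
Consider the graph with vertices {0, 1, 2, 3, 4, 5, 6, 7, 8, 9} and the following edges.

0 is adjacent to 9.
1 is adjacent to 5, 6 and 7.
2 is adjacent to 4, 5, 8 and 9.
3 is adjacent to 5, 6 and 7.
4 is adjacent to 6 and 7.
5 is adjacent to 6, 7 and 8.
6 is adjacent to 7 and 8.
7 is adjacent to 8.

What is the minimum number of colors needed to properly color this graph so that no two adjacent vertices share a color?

4

1, 5, 6, 7 are pairwise adjacent (a clique of size 4), so at least 4 colors are needed.
4 colors suffice: color a → {0, 2, 6}; color b → {7, 9}; color c → {4, 5}; color d → {1, 3, 8}. Every edge joins two different colors.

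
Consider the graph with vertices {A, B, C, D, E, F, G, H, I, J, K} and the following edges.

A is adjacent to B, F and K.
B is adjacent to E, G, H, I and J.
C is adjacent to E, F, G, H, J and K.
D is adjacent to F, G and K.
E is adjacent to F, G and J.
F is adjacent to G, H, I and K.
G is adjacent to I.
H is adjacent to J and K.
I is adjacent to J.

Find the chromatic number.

C, F, H, K form a clique, so at least 4 colors are needed.
4 colors suffice: color red → {B, F}; color blue → {A, C, D, I}; color green → {G, J, K}; color yellow → {E, H}. Each edge has distinct colors on its endpoints.

4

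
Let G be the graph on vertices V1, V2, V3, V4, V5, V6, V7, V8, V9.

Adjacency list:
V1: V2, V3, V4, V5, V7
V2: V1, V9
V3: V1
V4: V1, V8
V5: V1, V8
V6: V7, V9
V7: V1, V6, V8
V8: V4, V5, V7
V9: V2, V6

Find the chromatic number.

The cycle V9-V2-V1-V7-V6-V9 has odd length 5, so it cannot be 2-colored; at least 3 colors are needed.
3 colors suffice: V1=1, V2=2, V3=2, V4=2, V5=2, V6=3, V7=2, V8=1, V9=1. Every edge joins two different colors.

3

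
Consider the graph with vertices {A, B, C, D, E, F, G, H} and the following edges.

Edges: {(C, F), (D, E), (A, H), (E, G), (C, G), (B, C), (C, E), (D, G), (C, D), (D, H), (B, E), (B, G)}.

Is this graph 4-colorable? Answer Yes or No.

The chromatic number is 4. B, C, E, G are pairwise adjacent (a clique of size 4), so at least 4 colors are needed.
A valid assignment using 4 colors: A=2, B=3, C=1, D=3, E=4, F=2, G=2, H=1.
That is already a proper 4-coloring.

Yes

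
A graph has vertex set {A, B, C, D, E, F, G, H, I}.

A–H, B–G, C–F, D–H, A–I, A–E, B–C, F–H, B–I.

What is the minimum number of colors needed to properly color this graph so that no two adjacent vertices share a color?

2

B and I are adjacent, so at least 2 colors are needed.
2 colors suffice: color 1 → {A, B, D, F}; color 2 → {C, E, G, H, I}. Every edge joins two different colors.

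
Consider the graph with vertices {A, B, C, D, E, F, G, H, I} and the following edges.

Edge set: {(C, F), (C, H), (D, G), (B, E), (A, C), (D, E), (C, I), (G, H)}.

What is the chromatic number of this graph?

B and E are adjacent, so at least 2 colors are needed.
2 colors suffice: color 1 → {C, E, G}; color 2 → {A, B, D, F, H, I}. No two adjacent vertices share a color.

2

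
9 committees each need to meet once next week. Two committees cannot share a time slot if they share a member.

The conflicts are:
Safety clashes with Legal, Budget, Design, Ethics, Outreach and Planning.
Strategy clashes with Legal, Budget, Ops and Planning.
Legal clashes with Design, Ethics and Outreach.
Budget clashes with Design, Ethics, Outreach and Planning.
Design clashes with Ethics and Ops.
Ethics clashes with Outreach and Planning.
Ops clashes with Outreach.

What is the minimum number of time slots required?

Safety, Budget, Ethics, Outreach all conflict with each other, so at least 4 time slots are needed.
4 time slots suffice: time slot 1 → {Strategy, Ethics}; time slot 2 → {Safety, Ops}; time slot 3 → {Legal, Budget}; time slot 4 → {Design, Outreach, Planning}. No two conflicting committees share a time slot.

4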